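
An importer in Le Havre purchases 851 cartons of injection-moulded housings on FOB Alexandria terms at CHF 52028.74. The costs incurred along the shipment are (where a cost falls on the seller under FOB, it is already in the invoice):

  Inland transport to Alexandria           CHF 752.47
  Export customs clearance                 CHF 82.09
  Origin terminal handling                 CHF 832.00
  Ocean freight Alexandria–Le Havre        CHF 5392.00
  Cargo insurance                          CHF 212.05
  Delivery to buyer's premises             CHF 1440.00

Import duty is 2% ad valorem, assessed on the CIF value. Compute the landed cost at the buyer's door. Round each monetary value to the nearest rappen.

FOB: the seller bears costs until goods are on board at the origin port; the buyer bears freight, insurance and all costs thereafter.
Already in the invoice (seller's account under FOB): inland to port, export clearance, origin terminal — exclude.
CIF value = FOB price + freight + insurance = 52028.74 + 5392.00 + 212.05 = 57632.79
Import duty = 57632.79 × 2% = 1152.66
Buyer bears: freight 5392.00 + insurance 212.05 + delivery 1440.00 + duty 1152.66 = 8196.71
Landed cost = invoice 52028.74 + 8196.71 = 60225.45

Total landed cost: CHF 60225.45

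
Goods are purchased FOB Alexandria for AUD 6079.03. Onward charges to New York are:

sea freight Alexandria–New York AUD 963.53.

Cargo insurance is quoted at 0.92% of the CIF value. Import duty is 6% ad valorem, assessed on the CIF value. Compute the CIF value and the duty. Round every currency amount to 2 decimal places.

CIF value: AUD 7107.95; import duty: AUD 426.48

Let C be the CIF value. C = FOB price + freight + 0.92% × C
C − 0.92% × C = 6079.03 + 963.53
0.9908 × C = 7042.56
C = 7042.56 / 0.9908 = 7107.95
Insurance premium = 0.92% × 7107.95 = 65.39
Import duty = 7107.95 × 6% = 426.48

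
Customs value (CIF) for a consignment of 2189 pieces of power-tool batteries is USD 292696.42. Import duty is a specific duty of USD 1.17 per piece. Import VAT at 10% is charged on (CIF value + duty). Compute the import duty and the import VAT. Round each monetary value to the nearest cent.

Import duty = 2189 × 1.17 = 2561.13
VAT base = CIF + duty = 292696.42 + 2561.13 = 295257.55
Import VAT = 295257.55 × 10% = 29525.76

Import duty: USD 2561.13; import VAT: USD 29525.76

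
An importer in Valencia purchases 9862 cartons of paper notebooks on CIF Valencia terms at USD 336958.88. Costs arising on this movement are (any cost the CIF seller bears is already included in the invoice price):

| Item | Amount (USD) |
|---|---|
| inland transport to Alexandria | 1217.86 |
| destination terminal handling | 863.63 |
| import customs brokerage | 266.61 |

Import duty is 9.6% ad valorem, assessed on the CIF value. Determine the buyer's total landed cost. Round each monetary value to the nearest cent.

CIF: the seller pays costs through ocean freight and marine insurance to the destination port.
Already in the invoice (seller's account under CIF): inland to port — exclude.
The CIF price already equals the CIF value: 336958.88
Import duty = 336958.88 × 9.6% = 32348.05
Buyer bears: destination terminal 863.63 + brokerage 266.61 + duty 32348.05 = 33478.29
Landed cost = invoice 336958.88 + 33478.29 = 370437.17

Total landed cost: USD 370437.17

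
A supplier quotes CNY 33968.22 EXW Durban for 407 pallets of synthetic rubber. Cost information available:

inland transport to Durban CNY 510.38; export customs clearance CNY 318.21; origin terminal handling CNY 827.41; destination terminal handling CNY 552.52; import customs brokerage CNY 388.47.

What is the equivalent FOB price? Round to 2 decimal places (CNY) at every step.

Not relevant to the conversion: destination terminal, brokerage — on the buyer under both terms; not part of either seller's price.
From EXW to FOB, the seller additionally bears: inland to port, export clearance, origin terminal.
FOB price = 33968.22 + 510.38 + 318.21 + 827.41 = 35624.22

FOB price: CNY 35624.22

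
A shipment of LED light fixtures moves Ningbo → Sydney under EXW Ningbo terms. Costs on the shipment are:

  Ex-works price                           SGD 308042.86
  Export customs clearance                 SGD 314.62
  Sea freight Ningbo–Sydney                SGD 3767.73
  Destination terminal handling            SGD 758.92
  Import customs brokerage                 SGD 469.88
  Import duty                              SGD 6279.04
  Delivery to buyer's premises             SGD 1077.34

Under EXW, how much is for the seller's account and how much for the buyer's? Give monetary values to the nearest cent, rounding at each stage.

EXW: the seller makes goods available at their premises; the buyer bears all onward costs.
Seller's account: goods 308042.86 = 308042.86
Buyer's account: export clearance 314.62 + freight 3767.73 + destination terminal 758.92 + brokerage 469.88 + duty 6279.04 + delivery 1077.34 = 12667.53

Seller: SGD 308042.86; buyer: SGD 12667.53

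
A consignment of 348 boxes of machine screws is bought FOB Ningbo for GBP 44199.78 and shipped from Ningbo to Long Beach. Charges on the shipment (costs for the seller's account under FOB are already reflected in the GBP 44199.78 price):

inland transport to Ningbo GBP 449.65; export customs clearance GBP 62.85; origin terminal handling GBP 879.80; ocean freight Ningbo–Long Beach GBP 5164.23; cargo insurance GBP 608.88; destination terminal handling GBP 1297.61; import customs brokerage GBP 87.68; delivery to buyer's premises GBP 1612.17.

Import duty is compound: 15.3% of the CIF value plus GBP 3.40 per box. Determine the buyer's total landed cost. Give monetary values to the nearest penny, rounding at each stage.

Total landed cost: GBP 61799.40

FOB: the seller bears costs until goods are on board at the origin port; the buyer bears freight, insurance and all costs thereafter.
Already in the invoice (seller's account under FOB): inland to port, export clearance, origin terminal — exclude.
CIF value = FOB price + freight + insurance = 44199.78 + 5164.23 + 608.88 = 49972.89
Ad valorem component: 49972.89 × 15.3% = 7645.85
Specific component: 348 × 3.40 = 1183.20
Import duty = 7645.85 + 1183.20 = 8829.05
Buyer bears: freight 5164.23 + insurance 608.88 + destination terminal 1297.61 + brokerage 87.68 + delivery 1612.17 + duty 8829.05 = 17599.62
Landed cost = invoice 44199.78 + 17599.62 = 61799.40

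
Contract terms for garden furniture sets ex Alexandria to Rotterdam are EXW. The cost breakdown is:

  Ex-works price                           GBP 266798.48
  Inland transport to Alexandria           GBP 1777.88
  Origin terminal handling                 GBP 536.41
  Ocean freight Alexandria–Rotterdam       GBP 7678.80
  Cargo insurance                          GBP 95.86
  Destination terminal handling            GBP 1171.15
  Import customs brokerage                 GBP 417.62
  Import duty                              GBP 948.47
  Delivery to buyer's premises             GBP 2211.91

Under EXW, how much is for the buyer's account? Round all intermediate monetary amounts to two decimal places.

EXW: the seller makes goods available at their premises; the buyer bears all onward costs.
Seller's account: goods 266798.48 = 266798.48
Buyer's account: inland to port 1777.88 + origin terminal 536.41 + freight 7678.80 + insurance 95.86 + destination terminal 1171.15 + brokerage 417.62 + duty 948.47 + delivery 2211.91 = 14838.10

Buyer's account: GBP 14838.10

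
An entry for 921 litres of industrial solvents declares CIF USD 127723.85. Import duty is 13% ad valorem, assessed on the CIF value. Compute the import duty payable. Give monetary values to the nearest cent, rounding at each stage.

Import duty = 127723.85 × 13% = 16604.10

Import duty: USD 16604.10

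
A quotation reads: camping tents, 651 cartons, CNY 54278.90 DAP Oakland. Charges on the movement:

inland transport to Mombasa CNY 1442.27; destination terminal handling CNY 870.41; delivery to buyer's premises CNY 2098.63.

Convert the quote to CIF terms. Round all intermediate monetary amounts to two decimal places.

CIF price: CNY 51309.86

Not relevant to the conversion: inland to port — on the seller under both DAP and CIF; already in the DAP price and stays in the CIF price.
From DAP to CIF, the seller no longer bears: destination terminal, delivery.
CIF price = 54278.90 − 870.41 − 2098.63 = 51309.86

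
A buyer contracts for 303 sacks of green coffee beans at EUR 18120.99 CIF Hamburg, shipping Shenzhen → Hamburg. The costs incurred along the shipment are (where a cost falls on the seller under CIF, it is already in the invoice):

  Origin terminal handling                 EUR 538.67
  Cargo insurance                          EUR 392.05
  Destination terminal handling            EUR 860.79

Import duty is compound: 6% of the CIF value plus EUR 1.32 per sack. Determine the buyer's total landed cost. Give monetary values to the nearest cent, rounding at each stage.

Total landed cost: EUR 20469.00

CIF: the seller pays costs through ocean freight and marine insurance to the destination port.
Already in the invoice (seller's account under CIF): origin terminal, insurance — exclude.
The CIF price already equals the CIF value: 18120.99
Ad valorem component: 18120.99 × 6% = 1087.26
Specific component: 303 × 1.32 = 399.96
Import duty = 1087.26 + 399.96 = 1487.22
Buyer bears: destination terminal 860.79 + duty 1487.22 = 2348.01
Landed cost = invoice 18120.99 + 2348.01 = 20469.00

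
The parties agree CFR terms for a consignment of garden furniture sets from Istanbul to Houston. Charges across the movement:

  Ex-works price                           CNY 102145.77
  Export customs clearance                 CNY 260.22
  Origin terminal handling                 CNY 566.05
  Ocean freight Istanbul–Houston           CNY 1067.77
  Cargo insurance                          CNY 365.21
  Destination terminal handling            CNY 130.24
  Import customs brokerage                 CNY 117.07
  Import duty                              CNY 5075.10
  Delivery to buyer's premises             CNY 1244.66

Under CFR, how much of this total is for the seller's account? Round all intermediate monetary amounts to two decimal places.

CFR: the seller pays costs through ocean freight to the destination port, but not insurance.
Seller's account: goods 102145.77 + export clearance 260.22 + origin terminal 566.05 + freight 1067.77 = 104039.81
Buyer's account: insurance 365.21 + destination terminal 130.24 + brokerage 117.07 + duty 5075.10 + delivery 1244.66 = 6932.28

Seller's account: CNY 104039.81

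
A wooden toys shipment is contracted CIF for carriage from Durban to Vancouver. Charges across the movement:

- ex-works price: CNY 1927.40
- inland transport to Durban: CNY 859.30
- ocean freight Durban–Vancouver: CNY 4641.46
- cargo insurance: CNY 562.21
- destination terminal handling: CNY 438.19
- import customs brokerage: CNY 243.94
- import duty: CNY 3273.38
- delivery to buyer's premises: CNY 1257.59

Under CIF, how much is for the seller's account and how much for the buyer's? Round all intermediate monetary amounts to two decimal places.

CIF: the seller pays costs through ocean freight and marine insurance to the destination port.
Seller's account: goods 1927.40 + inland to port 859.30 + freight 4641.46 + insurance 562.21 = 7990.37
Buyer's account: destination terminal 438.19 + brokerage 243.94 + duty 3273.38 + delivery 1257.59 = 5213.10

Seller: CNY 7990.37; buyer: CNY 5213.10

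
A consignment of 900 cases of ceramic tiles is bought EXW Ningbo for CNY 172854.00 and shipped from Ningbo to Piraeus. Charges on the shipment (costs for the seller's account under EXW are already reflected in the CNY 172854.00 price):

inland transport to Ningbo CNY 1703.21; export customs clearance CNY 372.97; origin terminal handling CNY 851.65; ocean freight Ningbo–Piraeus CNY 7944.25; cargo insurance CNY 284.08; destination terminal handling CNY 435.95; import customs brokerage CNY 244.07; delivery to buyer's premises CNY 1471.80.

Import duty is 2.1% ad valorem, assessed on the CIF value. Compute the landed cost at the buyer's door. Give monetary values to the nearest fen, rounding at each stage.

EXW: the seller makes goods available at their premises; the buyer bears all onward costs.
CIF value = EXW price + inland to port + export clearance + origin terminal + freight + insurance = 172854.00 + 1703.21 + 372.97 + 851.65 + 7944.25 + 284.08 = 184010.16
Import duty = 184010.16 × 2.1% = 3864.21
Buyer bears: inland to port 1703.21 + export clearance 372.97 + origin terminal 851.65 + freight 7944.25 + insurance 284.08 + destination terminal 435.95 + brokerage 244.07 + delivery 1471.80 + duty 3864.21 = 17172.19
Landed cost = invoice 172854.00 + 17172.19 = 190026.19

Total landed cost: CNY 190026.19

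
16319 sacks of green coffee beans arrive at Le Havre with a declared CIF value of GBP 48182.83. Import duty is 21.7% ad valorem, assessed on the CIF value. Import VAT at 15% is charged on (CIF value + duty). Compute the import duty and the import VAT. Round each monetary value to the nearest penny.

Import duty: GBP 10455.67; import VAT: GBP 8795.78

Import duty = 48182.83 × 21.7% = 10455.67
VAT base = CIF + duty = 48182.83 + 10455.67 = 58638.50
Import VAT = 58638.50 × 15% = 8795.78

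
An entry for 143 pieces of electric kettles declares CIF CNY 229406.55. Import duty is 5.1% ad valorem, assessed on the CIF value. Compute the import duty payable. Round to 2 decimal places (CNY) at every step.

Import duty: CNY 11699.73

Import duty = 229406.55 × 5.1% = 11699.73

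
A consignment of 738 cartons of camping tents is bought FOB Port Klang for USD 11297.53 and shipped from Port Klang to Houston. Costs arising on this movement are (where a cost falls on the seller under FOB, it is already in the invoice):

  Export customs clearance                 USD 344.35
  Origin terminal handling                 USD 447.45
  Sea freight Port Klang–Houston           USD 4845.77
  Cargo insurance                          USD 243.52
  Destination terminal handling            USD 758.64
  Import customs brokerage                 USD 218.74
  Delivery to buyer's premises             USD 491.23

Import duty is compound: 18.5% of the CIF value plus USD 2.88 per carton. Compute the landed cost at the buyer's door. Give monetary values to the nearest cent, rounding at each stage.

Total landed cost: USD 23012.43

FOB: the seller bears costs until goods are on board at the origin port; the buyer bears freight, insurance and all costs thereafter.
Already in the invoice (seller's account under FOB): export clearance, origin terminal — exclude.
CIF value = FOB price + freight + insurance = 11297.53 + 4845.77 + 243.52 = 16386.82
Ad valorem component: 16386.82 × 18.5% = 3031.56
Specific component: 738 × 2.88 = 2125.44
Import duty = 3031.56 + 2125.44 = 5157.00
Buyer bears: freight 4845.77 + insurance 243.52 + destination terminal 758.64 + brokerage 218.74 + delivery 491.23 + duty 5157.00 = 11714.90
Landed cost = invoice 11297.53 + 11714.90 = 23012.43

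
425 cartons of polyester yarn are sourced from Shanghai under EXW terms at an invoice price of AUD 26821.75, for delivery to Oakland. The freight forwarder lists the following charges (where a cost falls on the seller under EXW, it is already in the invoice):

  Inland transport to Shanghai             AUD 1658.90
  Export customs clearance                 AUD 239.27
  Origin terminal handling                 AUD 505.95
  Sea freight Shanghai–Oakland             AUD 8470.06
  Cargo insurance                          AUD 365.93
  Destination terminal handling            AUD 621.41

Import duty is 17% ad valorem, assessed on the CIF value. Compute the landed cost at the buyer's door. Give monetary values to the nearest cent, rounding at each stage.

Total landed cost: AUD 45153.79

EXW: the seller makes goods available at their premises; the buyer bears all onward costs.
CIF value = EXW price + inland to port + export clearance + origin terminal + freight + insurance = 26821.75 + 1658.90 + 239.27 + 505.95 + 8470.06 + 365.93 = 38061.86
Import duty = 38061.86 × 17% = 6470.52
Buyer bears: inland to port 1658.90 + export clearance 239.27 + origin terminal 505.95 + freight 8470.06 + insurance 365.93 + destination terminal 621.41 + duty 6470.52 = 18332.04
Landed cost = invoice 26821.75 + 18332.04 = 45153.79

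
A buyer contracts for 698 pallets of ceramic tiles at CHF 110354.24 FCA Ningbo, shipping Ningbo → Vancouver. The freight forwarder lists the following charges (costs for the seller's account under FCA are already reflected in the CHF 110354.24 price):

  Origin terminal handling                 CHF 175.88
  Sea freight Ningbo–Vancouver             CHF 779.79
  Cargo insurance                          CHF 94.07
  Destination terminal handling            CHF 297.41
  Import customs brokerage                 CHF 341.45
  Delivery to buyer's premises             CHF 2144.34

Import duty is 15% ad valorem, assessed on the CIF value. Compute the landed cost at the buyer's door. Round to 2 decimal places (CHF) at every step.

Total landed cost: CHF 130897.78

FCA: the seller delivers export-cleared goods to the carrier; the buyer bears costs from that point.
CIF value = FCA price + origin terminal + freight + insurance = 110354.24 + 175.88 + 779.79 + 94.07 = 111403.98
Import duty = 111403.98 × 15% = 16710.60
Buyer bears: origin terminal 175.88 + freight 779.79 + insurance 94.07 + destination terminal 297.41 + brokerage 341.45 + delivery 2144.34 + duty 16710.60 = 20543.54
Landed cost = invoice 110354.24 + 20543.54 = 130897.78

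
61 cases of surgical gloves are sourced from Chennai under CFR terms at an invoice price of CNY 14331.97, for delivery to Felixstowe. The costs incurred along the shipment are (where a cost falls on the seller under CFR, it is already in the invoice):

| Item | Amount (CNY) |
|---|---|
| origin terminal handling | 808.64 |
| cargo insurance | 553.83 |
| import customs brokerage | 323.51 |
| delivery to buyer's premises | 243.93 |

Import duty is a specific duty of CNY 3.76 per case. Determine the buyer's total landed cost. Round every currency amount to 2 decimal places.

Total landed cost: CNY 15682.60

CFR: the seller pays costs through ocean freight to the destination port, but not insurance.
Already in the invoice (seller's account under CFR): origin terminal — exclude.
CIF value = CFR price + insurance = 14331.97 + 553.83 = 14885.80
Import duty = 61 × 3.76 = 229.36
Buyer bears: insurance 553.83 + brokerage 323.51 + delivery 243.93 + duty 229.36 = 1350.63
Landed cost = invoice 14331.97 + 1350.63 = 15682.60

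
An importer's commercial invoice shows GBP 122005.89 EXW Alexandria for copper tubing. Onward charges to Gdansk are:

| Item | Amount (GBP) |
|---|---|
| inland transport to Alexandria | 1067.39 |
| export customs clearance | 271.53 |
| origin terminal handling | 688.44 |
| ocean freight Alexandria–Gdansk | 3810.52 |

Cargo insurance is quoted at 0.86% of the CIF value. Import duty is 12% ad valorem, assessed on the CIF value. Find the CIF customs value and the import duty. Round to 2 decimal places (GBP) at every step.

CIF value: GBP 128952.76; import duty: GBP 15474.33

Let C be the CIF value. C = EXW price + pre-shipment costs + freight + 0.86% × C
C − 0.86% × C = 122005.89 + 1067.39 + 271.53 + 688.44 + 3810.52
0.9914 × C = 127843.77
C = 127843.77 / 0.9914 = 128952.76
Insurance premium = 0.86% × 128952.76 = 1108.99
Import duty = 128952.76 × 12% = 15474.33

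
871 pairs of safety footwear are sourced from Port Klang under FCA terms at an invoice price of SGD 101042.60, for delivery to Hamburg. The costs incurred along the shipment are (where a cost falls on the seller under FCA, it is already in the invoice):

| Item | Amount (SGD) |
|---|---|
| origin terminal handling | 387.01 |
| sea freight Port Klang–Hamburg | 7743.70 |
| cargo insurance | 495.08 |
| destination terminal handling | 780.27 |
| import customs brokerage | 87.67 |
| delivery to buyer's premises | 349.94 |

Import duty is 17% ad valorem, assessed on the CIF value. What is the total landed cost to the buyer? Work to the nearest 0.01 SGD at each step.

FCA: the seller delivers export-cleared goods to the carrier; the buyer bears costs from that point.
CIF value = FCA price + origin terminal + freight + insurance = 101042.60 + 387.01 + 7743.70 + 495.08 = 109668.39
Import duty = 109668.39 × 17% = 18643.63
Buyer bears: origin terminal 387.01 + freight 7743.70 + insurance 495.08 + destination terminal 780.27 + brokerage 87.67 + delivery 349.94 + duty 18643.63 = 28487.30
Landed cost = invoice 101042.60 + 28487.30 = 129529.90

Total landed cost: SGD 129529.90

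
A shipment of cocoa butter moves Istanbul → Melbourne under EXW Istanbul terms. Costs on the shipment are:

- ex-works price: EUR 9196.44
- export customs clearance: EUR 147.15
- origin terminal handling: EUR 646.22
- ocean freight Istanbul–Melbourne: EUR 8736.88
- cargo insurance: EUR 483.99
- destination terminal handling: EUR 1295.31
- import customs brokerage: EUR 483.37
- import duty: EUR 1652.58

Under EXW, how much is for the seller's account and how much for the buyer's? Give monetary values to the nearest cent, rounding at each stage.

Seller: EUR 9196.44; buyer: EUR 13445.50

EXW: the seller makes goods available at their premises; the buyer bears all onward costs.
Seller's account: goods 9196.44 = 9196.44
Buyer's account: export clearance 147.15 + origin terminal 646.22 + freight 8736.88 + insurance 483.99 + destination terminal 1295.31 + brokerage 483.37 + duty 1652.58 = 13445.50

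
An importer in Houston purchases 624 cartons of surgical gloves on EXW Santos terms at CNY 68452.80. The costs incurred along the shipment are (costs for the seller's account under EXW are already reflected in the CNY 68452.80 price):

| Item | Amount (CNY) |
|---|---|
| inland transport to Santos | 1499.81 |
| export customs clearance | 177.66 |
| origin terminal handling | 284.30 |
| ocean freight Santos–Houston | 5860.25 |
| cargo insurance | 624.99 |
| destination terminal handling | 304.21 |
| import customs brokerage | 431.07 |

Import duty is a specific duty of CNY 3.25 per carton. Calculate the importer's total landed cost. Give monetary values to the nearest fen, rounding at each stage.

EXW: the seller makes goods available at their premises; the buyer bears all onward costs.
CIF value = EXW price + inland to port + export clearance + origin terminal + freight + insurance = 68452.80 + 1499.81 + 177.66 + 284.30 + 5860.25 + 624.99 = 76899.81
Import duty = 624 × 3.25 = 2028.00
Buyer bears: inland to port 1499.81 + export clearance 177.66 + origin terminal 284.30 + freight 5860.25 + insurance 624.99 + destination terminal 304.21 + brokerage 431.07 + duty 2028.00 = 11210.29
Landed cost = invoice 68452.80 + 11210.29 = 79663.09

Total landed cost: CNY 79663.09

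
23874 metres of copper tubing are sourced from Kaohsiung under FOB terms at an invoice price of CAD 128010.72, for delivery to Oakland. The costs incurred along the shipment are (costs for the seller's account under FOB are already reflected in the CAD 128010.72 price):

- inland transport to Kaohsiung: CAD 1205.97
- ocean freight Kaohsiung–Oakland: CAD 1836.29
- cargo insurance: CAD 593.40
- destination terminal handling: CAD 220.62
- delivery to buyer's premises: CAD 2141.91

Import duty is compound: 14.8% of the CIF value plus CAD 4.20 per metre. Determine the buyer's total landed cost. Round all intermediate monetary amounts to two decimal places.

FOB: the seller bears costs until goods are on board at the origin port; the buyer bears freight, insurance and all costs thereafter.
Already in the invoice (seller's account under FOB): inland to port — exclude.
CIF value = FOB price + freight + insurance = 128010.72 + 1836.29 + 593.40 = 130440.41
Ad valorem component: 130440.41 × 14.8% = 19305.18
Specific component: 23874 × 4.20 = 100270.80
Import duty = 19305.18 + 100270.80 = 119575.98
Buyer bears: freight 1836.29 + insurance 593.40 + destination terminal 220.62 + delivery 2141.91 + duty 119575.98 = 124368.20
Landed cost = invoice 128010.72 + 124368.20 = 252378.92

Total landed cost: CAD 252378.92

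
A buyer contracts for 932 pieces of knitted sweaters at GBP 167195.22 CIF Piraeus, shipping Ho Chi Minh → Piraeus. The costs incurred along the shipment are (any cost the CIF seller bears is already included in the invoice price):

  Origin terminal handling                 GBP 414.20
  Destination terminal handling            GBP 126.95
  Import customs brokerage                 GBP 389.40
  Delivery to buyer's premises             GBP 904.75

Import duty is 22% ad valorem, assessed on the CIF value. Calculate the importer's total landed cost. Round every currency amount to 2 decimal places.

CIF: the seller pays costs through ocean freight and marine insurance to the destination port.
Already in the invoice (seller's account under CIF): origin terminal — exclude.
The CIF price already equals the CIF value: 167195.22
Import duty = 167195.22 × 22% = 36782.95
Buyer bears: destination terminal 126.95 + brokerage 389.40 + delivery 904.75 + duty 36782.95 = 38204.05
Landed cost = invoice 167195.22 + 38204.05 = 205399.27

Total landed cost: GBP 205399.27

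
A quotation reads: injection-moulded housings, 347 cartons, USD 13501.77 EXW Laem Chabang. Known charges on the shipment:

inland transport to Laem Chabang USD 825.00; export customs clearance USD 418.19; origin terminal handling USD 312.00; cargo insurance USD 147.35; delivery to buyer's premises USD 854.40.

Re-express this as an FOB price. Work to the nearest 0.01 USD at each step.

Not relevant to the conversion: delivery, insurance — on the buyer under both terms; not part of either seller's price.
From EXW to FOB, the seller additionally bears: inland to port, export clearance, origin terminal.
FOB price = 13501.77 + 825.00 + 418.19 + 312.00 = 15056.96

FOB price: USD 15056.96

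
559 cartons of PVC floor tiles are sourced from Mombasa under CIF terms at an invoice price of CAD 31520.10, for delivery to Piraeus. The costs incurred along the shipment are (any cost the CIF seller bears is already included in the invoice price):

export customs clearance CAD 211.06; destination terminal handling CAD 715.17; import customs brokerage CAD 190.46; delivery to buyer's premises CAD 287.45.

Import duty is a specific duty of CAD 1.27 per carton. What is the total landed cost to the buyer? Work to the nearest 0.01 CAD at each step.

CIF: the seller pays costs through ocean freight and marine insurance to the destination port.
Already in the invoice (seller's account under CIF): export clearance — exclude.
The CIF price already equals the CIF value: 31520.10
Import duty = 559 × 1.27 = 709.93
Buyer bears: destination terminal 715.17 + brokerage 190.46 + delivery 287.45 + duty 709.93 = 1903.01
Landed cost = invoice 31520.10 + 1903.01 = 33423.11

Total landed cost: CAD 33423.11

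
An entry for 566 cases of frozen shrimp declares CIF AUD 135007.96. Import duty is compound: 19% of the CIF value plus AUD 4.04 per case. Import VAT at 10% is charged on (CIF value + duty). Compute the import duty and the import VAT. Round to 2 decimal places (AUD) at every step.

Import duty: AUD 27938.15; import VAT: AUD 16294.61

Ad valorem component: 135007.96 × 19% = 25651.51
Specific component: 566 × 4.04 = 2286.64
Import duty = 25651.51 + 2286.64 = 27938.15
VAT base = CIF + duty = 135007.96 + 27938.15 = 162946.11
Import VAT = 162946.11 × 10% = 16294.61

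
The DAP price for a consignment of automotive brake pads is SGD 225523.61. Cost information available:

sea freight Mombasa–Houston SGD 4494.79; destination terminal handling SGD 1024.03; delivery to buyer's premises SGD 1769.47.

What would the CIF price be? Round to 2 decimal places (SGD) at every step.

CIF price: SGD 222730.11

Not relevant to the conversion: freight — on the seller under both DAP and CIF; already in the DAP price and stays in the CIF price.
From DAP to CIF, the seller no longer bears: destination terminal, delivery.
CIF price = 225523.61 − 1024.03 − 1769.47 = 222730.11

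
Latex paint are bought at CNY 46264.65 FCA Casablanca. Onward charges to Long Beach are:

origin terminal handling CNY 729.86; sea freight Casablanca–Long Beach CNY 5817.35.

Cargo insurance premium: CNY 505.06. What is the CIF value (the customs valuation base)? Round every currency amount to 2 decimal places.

CIF = FCA price + pre-shipment costs + freight + insurance
CIF = 46264.65 + 729.86 + 5817.35 + 505.06 = 53316.92

CIF value: CNY 53316.92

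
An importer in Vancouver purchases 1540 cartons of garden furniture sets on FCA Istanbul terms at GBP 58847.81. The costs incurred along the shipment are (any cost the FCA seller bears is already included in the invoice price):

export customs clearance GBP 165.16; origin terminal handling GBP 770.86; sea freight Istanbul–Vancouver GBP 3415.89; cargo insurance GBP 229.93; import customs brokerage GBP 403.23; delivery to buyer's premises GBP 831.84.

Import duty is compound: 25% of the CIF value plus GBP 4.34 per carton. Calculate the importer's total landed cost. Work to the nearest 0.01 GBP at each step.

FCA: the seller delivers export-cleared goods to the carrier; the buyer bears costs from that point.
Already in the invoice (seller's account under FCA): export clearance — exclude.
CIF value = FCA price + origin terminal + freight + insurance = 58847.81 + 770.86 + 3415.89 + 229.93 = 63264.49
Ad valorem component: 63264.49 × 25% = 15816.12
Specific component: 1540 × 4.34 = 6683.60
Import duty = 15816.12 + 6683.60 = 22499.72
Buyer bears: origin terminal 770.86 + freight 3415.89 + insurance 229.93 + brokerage 403.23 + delivery 831.84 + duty 22499.72 = 28151.47
Landed cost = invoice 58847.81 + 28151.47 = 86999.28

Total landed cost: GBP 86999.28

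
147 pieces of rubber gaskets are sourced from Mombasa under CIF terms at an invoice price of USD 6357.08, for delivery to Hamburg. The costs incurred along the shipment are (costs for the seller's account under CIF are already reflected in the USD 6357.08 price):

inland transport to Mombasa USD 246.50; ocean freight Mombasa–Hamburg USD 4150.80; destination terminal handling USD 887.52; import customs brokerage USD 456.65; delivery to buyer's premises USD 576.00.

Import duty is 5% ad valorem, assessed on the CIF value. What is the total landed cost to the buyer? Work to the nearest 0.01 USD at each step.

CIF: the seller pays costs through ocean freight and marine insurance to the destination port.
Already in the invoice (seller's account under CIF): inland to port, freight — exclude.
The CIF price already equals the CIF value: 6357.08
Import duty = 6357.08 × 5% = 317.85
Buyer bears: destination terminal 887.52 + brokerage 456.65 + delivery 576.00 + duty 317.85 = 2238.02
Landed cost = invoice 6357.08 + 2238.02 = 8595.10

Total landed cost: USD 8595.10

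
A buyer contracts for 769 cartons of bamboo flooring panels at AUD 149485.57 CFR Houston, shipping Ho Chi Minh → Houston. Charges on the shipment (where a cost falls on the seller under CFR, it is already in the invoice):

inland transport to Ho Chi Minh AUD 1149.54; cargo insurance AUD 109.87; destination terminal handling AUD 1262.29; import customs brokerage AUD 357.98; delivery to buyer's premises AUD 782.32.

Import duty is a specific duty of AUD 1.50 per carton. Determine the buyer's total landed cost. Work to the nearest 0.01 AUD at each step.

CFR: the seller pays costs through ocean freight to the destination port, but not insurance.
Already in the invoice (seller's account under CFR): inland to port — exclude.
CIF value = CFR price + insurance = 149485.57 + 109.87 = 149595.44
Import duty = 769 × 1.50 = 1153.50
Buyer bears: insurance 109.87 + destination terminal 1262.29 + brokerage 357.98 + delivery 782.32 + duty 1153.50 = 3665.96
Landed cost = invoice 149485.57 + 3665.96 = 153151.53

Total landed cost: AUD 153151.53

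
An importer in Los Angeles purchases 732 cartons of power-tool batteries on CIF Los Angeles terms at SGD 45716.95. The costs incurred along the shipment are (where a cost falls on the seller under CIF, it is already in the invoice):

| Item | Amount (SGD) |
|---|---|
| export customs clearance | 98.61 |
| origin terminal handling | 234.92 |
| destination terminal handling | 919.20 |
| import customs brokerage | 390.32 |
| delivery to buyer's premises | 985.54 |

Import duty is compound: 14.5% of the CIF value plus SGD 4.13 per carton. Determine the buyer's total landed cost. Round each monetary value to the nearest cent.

CIF: the seller pays costs through ocean freight and marine insurance to the destination port.
Already in the invoice (seller's account under CIF): export clearance, origin terminal — exclude.
The CIF price already equals the CIF value: 45716.95
Ad valorem component: 45716.95 × 14.5% = 6628.96
Specific component: 732 × 4.13 = 3023.16
Import duty = 6628.96 + 3023.16 = 9652.12
Buyer bears: destination terminal 919.20 + brokerage 390.32 + delivery 985.54 + duty 9652.12 = 11947.18
Landed cost = invoice 45716.95 + 11947.18 = 57664.13

Total landed cost: SGD 57664.13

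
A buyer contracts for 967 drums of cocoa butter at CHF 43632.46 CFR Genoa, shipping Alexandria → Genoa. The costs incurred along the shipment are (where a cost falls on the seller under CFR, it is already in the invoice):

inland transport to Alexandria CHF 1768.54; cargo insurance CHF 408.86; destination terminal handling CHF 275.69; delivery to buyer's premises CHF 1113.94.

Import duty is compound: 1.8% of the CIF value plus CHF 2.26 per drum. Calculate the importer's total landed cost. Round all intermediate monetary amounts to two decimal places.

Total landed cost: CHF 48409.11

CFR: the seller pays costs through ocean freight to the destination port, but not insurance.
Already in the invoice (seller's account under CFR): inland to port — exclude.
CIF value = CFR price + insurance = 43632.46 + 408.86 = 44041.32
Ad valorem component: 44041.32 × 1.8% = 792.74
Specific component: 967 × 2.26 = 2185.42
Import duty = 792.74 + 2185.42 = 2978.16
Buyer bears: insurance 408.86 + destination terminal 275.69 + delivery 1113.94 + duty 2978.16 = 4776.65
Landed cost = invoice 43632.46 + 4776.65 = 48409.11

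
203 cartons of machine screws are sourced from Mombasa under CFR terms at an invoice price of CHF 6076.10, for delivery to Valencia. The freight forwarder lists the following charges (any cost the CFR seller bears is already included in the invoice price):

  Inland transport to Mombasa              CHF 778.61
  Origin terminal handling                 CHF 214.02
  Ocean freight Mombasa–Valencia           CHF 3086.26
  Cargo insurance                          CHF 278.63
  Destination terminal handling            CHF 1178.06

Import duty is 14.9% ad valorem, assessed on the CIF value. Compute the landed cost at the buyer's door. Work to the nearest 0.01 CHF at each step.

Total landed cost: CHF 8479.64

CFR: the seller pays costs through ocean freight to the destination port, but not insurance.
Already in the invoice (seller's account under CFR): inland to port, origin terminal, freight — exclude.
CIF value = CFR price + insurance = 6076.10 + 278.63 = 6354.73
Import duty = 6354.73 × 14.9% = 946.85
Buyer bears: insurance 278.63 + destination terminal 1178.06 + duty 946.85 = 2403.54
Landed cost = invoice 6076.10 + 2403.54 = 8479.64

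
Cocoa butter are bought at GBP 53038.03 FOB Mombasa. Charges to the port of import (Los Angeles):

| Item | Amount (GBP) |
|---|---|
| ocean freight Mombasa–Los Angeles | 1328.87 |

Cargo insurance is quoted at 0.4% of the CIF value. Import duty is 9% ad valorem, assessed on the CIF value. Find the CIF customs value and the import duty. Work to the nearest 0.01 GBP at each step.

CIF value: GBP 54585.24; import duty: GBP 4912.67

Let C be the CIF value. C = FOB price + freight + 0.4% × C
C − 0.4% × C = 53038.03 + 1328.87
0.996 × C = 54366.90
C = 54366.90 / 0.996 = 54585.24
Insurance premium = 0.4% × 54585.24 = 218.34
Import duty = 54585.24 × 9% = 4912.67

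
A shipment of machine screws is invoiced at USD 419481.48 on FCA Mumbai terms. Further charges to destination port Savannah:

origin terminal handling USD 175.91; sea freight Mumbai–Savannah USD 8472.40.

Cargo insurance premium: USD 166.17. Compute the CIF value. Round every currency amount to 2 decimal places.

CIF = FCA price + pre-shipment costs + freight + insurance
CIF = 419481.48 + 175.91 + 8472.40 + 166.17 = 428295.96

CIF value: USD 428295.96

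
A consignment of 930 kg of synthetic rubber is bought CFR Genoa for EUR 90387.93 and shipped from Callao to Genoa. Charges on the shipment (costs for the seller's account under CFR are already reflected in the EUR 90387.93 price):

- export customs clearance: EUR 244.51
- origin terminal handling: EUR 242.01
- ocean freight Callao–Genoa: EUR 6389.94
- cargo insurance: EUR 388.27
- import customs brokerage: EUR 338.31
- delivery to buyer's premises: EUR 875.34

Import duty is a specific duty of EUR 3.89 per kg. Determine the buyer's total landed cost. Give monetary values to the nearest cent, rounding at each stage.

CFR: the seller pays costs through ocean freight to the destination port, but not insurance.
Already in the invoice (seller's account under CFR): export clearance, origin terminal, freight — exclude.
CIF value = CFR price + insurance = 90387.93 + 388.27 = 90776.20
Import duty = 930 × 3.89 = 3617.70
Buyer bears: insurance 388.27 + brokerage 338.31 + delivery 875.34 + duty 3617.70 = 5219.62
Landed cost = invoice 90387.93 + 5219.62 = 95607.55

Total landed cost: EUR 95607.55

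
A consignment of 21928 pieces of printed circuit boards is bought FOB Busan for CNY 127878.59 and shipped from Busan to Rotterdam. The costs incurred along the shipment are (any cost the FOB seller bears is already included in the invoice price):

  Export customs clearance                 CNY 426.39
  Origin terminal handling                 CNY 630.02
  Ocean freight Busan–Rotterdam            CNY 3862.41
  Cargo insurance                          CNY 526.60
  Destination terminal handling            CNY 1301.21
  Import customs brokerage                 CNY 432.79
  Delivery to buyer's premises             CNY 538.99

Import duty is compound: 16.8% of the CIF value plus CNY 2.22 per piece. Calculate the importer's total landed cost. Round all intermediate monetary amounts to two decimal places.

FOB: the seller bears costs until goods are on board at the origin port; the buyer bears freight, insurance and all costs thereafter.
Already in the invoice (seller's account under FOB): export clearance, origin terminal — exclude.
CIF value = FOB price + freight + insurance = 127878.59 + 3862.41 + 526.60 = 132267.60
Ad valorem component: 132267.60 × 16.8% = 22220.96
Specific component: 21928 × 2.22 = 48680.16
Import duty = 22220.96 + 48680.16 = 70901.12
Buyer bears: freight 3862.41 + insurance 526.60 + destination terminal 1301.21 + brokerage 432.79 + delivery 538.99 + duty 70901.12 = 77563.12
Landed cost = invoice 127878.59 + 77563.12 = 205441.71

Total landed cost: CNY 205441.71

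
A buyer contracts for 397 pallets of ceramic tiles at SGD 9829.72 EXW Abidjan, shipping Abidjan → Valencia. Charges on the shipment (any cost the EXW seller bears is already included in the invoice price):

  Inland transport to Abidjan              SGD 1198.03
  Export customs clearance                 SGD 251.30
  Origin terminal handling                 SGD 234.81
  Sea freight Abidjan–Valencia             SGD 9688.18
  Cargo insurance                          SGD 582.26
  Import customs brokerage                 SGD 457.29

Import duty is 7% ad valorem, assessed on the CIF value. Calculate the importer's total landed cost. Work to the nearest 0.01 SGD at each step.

Total landed cost: SGD 23766.49

EXW: the seller makes goods available at their premises; the buyer bears all onward costs.
CIF value = EXW price + inland to port + export clearance + origin terminal + freight + insurance = 9829.72 + 1198.03 + 251.30 + 234.81 + 9688.18 + 582.26 = 21784.30
Import duty = 21784.30 × 7% = 1524.90
Buyer bears: inland to port 1198.03 + export clearance 251.30 + origin terminal 234.81 + freight 9688.18 + insurance 582.26 + brokerage 457.29 + duty 1524.90 = 13936.77
Landed cost = invoice 9829.72 + 13936.77 = 23766.49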